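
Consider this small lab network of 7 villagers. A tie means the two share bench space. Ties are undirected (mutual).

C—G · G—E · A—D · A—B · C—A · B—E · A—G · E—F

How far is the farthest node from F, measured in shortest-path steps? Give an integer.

4

Distances from F: A:3, B:2, C:3, D:4, E:1, G:2.
The largest is 4 (to D), so the eccentricity of F is 4.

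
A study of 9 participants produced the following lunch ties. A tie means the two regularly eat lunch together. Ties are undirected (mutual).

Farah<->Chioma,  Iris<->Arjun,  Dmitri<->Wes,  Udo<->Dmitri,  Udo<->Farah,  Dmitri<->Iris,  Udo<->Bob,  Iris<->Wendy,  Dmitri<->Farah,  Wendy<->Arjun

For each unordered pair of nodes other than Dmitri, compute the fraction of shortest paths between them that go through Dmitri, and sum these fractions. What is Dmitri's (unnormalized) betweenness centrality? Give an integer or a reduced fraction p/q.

Pairs whose geodesics pass through Dmitri — Farah–Arjun: 1; Farah–Iris: 1; Farah–Wendy: 1; Farah–Wes: 1; Arjun–Wes: 1; Arjun–Bob: 1; Arjun–Udo: 1; Arjun–Chioma: 1; Iris–Wes: 1; Iris–Bob: 1; Iris–Udo: 1; Iris–Chioma: 1; Wendy–Wes: 1; Wendy–Bob: 1 … (+5 more pairs).
All other pairs contribute 0.
Summing the contributions gives betweenness(Dmitri) = 19.

19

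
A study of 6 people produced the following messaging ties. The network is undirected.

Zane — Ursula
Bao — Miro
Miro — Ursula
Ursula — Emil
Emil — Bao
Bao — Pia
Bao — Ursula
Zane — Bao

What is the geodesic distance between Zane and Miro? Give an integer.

One shortest route is Zane – Bao – Miro, which uses 2 edges, and Zane and Miro are not directly tied, so nothing shorter exists. So d(Zane,Miro) = 2.

2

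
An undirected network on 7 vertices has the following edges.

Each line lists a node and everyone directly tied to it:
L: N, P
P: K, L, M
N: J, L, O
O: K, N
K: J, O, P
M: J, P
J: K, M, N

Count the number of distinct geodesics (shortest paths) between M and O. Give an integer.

The shortest distance is 3. The length-3 paths are: M–J–N–O; M–P–K–O; M–J–K–O.
That gives 3 distinct shortest paths.

3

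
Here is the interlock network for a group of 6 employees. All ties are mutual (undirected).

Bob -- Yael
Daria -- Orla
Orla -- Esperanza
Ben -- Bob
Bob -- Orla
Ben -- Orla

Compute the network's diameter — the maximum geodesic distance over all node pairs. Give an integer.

Eccentricity of each node (its greatest distance to any other): Ben:2, Bob:2, Daria:3, Esperanza:3, Orla:2, Yael:3.
The maximum eccentricity is 3, realized for instance by the pair Yael–Esperanza via Yael – Bob – Orla – Esperanza. So the diameter is 3.

3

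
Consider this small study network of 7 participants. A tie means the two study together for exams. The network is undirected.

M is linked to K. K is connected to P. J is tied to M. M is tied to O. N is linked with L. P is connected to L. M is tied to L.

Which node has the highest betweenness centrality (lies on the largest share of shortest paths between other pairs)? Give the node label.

Unnormalized betweenness of each node: J:0, K:3/2, L:13/2, M:10, N:0, O:0, P:1.
M has the largest value, 10, making it the main broker — the node through which the most shortest paths run.

M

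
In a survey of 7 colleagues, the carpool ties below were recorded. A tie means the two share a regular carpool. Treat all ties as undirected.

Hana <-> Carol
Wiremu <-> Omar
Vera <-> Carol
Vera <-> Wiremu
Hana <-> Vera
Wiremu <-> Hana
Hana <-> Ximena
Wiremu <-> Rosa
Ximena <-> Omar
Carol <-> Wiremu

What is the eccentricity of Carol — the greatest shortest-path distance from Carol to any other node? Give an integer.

2

Distances from Carol: Hana:1, Omar:2, Rosa:2, Vera:1, Wiremu:1, Ximena:2.
The largest is 2 (to Omar, Rosa, and Ximena), so the eccentricity of Carol is 2.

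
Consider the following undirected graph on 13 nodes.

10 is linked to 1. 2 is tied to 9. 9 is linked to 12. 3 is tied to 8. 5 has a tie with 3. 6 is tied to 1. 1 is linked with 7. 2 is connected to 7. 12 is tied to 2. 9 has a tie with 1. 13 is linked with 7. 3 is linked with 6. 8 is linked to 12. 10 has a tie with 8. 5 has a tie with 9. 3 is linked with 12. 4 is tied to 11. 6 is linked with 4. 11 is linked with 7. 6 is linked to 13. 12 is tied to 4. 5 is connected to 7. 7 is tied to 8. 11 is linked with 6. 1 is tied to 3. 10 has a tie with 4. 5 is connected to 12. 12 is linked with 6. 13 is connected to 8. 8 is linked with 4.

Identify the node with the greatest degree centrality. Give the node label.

12

Degrees — 1:5, 2:3, 3:5, 4:5, 5:4, 6:6, 7:6, 8:6, 9:4, 10:3, 11:3, 12:7, 13:3.
The maximum is 7, attained only by 12.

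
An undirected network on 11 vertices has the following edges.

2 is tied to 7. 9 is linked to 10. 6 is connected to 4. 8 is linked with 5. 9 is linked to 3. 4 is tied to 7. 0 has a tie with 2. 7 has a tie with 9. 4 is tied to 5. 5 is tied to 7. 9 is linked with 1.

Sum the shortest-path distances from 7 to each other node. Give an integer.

16

Distances from 7: 0:2, 1:2, 2:1, 3:2, 4:1, 5:1, 6:2, 8:2, 9:1, 10:2.
Sum = 2 + 2 + 1 + 2 + 1 + 1 + 2 + 2 + 1 + 2 = 16.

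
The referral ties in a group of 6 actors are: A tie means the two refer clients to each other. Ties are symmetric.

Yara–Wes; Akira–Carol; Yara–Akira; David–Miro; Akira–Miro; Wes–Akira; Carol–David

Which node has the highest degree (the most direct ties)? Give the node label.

Degrees — Akira:4, Carol:2, David:2, Miro:2, Wes:2, Yara:2.
The maximum is 4, attained only by Akira.

Akira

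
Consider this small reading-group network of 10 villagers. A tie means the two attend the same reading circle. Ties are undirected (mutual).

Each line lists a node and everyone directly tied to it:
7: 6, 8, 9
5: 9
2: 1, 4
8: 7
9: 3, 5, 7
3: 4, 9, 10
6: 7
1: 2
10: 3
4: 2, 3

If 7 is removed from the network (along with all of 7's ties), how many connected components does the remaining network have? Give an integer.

3

Without 7, the remaining ties split the others into: {8}; {1, 2, 3, 4, 5, 9, 10}; {6}.
That's 3 separate components.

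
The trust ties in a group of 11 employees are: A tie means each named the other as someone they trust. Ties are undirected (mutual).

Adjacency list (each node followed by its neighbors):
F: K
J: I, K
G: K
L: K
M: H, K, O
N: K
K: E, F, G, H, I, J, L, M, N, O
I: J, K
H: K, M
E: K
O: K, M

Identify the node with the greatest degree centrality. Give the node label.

K

Degrees — E:1, F:1, G:1, H:2, I:2, J:2, K:10, L:1, M:3, N:1, O:2.
The maximum is 10, attained only by K.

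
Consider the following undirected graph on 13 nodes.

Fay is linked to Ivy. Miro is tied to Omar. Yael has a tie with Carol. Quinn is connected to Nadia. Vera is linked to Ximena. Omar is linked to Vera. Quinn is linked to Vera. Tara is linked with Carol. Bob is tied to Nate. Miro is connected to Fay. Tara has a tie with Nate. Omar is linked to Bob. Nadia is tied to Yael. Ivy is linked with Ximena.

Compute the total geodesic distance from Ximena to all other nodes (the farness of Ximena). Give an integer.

Distances from Ximena: Bob:3, Carol:5, Fay:2, Ivy:1, Miro:3, Nadia:3, Nate:4, Omar:2, Quinn:2, Tara:5, Vera:1, Yael:4.
Sum = 3 + 5 + 2 + 1 + 3 + 3 + 4 + 2 + 2 + 5 + 1 + 4 = 35.

35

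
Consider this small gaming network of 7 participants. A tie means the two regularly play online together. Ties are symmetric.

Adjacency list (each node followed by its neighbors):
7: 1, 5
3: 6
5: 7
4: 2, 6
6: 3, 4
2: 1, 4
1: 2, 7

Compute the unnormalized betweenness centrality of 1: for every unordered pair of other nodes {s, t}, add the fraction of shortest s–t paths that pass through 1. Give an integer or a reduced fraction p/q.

Pairs whose geodesics pass through 1 — 5–6: 1; 5–3: 1; 5–4: 1; 5–2: 1; 6–7: 1; 3–7: 1; 4–7: 1; 2–7: 1.
All other pairs contribute 0.
Summing the contributions gives betweenness(1) = 8.

8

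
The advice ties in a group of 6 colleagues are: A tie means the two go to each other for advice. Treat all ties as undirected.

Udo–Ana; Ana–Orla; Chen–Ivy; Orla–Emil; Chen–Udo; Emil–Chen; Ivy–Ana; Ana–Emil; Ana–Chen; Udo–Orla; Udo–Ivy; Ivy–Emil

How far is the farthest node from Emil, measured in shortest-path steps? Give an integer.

Distances from Emil: Ana:1, Chen:1, Ivy:1, Orla:1, Udo:2.
The largest is 2 (to Udo), so the eccentricity of Emil is 2.

2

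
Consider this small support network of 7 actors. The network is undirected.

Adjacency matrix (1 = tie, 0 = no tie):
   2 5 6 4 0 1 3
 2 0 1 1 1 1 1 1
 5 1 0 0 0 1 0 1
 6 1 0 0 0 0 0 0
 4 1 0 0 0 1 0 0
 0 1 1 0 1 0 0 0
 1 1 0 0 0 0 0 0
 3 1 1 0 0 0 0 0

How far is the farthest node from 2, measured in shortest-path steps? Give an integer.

1

Distances from 2: 0:1, 1:1, 3:1, 4:1, 5:1, 6:1.
The largest is 1 (to 5, 6, 4, 0, 1, and 3), so the eccentricity of 2 is 1.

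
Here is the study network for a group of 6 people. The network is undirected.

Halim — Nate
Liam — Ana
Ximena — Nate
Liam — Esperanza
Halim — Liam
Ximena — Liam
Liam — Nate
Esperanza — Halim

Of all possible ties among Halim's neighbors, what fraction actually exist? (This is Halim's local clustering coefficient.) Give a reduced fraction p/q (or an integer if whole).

Halim's neighbors: Esperanza, Liam, and Nate (k = 3).
Possible neighbor pairs: C(3,2) = 3. Edges among them: Esperanza–Liam, Liam–Nate → e = 2.
Clustering(Halim) = 2/3.

2/3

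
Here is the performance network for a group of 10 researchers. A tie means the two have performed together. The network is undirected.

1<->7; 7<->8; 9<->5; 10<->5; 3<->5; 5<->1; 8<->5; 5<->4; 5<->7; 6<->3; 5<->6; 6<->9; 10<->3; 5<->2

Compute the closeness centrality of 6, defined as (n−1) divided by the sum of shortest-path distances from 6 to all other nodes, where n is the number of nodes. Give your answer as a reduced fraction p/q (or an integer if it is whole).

3/5

Distances from 6: 1:2, 2:2, 3:1, 4:2, 5:1, 7:2, 8:2, 9:1, 10:2. Sum = 15.
n = 10, so closeness = 9/15 = 3/5.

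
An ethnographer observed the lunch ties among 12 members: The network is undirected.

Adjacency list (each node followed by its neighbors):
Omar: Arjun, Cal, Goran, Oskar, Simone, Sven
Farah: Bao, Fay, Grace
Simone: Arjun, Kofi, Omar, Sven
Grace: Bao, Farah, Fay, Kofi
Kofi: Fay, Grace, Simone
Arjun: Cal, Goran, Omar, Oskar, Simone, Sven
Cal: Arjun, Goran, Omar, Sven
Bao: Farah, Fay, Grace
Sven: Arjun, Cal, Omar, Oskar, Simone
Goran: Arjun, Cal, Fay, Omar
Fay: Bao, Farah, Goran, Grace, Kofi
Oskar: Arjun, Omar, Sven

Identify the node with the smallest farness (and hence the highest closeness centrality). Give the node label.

Farness (sum of distances to all others) for each node — Arjun:19, Bao:27, Cal:22, Farah:27, Fay:19, Goran:18, Grace:24, Kofi:21, Omar:19, Oskar:27, Simone:20, Sven:23.
The smallest farness is 18, for Goran, so Goran has the highest closeness.

Goran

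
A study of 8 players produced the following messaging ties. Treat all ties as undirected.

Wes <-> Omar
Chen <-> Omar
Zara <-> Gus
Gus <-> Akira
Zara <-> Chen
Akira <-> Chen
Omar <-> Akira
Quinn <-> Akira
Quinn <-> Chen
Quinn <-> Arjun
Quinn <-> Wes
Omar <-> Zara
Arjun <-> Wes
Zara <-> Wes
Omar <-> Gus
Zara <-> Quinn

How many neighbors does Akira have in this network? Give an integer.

Akira is directly tied to Chen, Gus, Omar, and Quinn. That is 4 neighbors, so the degree of Akira is 4.

4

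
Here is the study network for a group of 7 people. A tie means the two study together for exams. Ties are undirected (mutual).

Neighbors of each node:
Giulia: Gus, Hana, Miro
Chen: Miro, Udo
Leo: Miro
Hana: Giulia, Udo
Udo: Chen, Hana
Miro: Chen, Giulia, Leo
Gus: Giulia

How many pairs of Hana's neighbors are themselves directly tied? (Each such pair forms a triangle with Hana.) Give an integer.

0

Hana's neighbors are Giulia and Udo, but none of them are tied to each other, so no triangle contains Hana.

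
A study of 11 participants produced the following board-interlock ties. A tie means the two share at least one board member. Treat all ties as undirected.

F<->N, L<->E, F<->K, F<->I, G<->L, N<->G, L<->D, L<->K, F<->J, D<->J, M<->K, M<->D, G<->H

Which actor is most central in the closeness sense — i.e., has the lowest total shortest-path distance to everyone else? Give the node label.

L

Farness (sum of distances to all others) for each node — D:20, E:26, F:18, G:20, H:29, I:27, J:22, K:18, L:17, M:24, N:21.
The smallest farness is 17, for L, so L has the highest closeness.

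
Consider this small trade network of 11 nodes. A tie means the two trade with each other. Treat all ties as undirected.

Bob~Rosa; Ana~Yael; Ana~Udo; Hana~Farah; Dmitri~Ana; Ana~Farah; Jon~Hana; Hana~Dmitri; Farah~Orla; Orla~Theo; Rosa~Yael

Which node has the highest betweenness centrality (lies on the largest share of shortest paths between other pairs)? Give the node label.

Ana

Unnormalized betweenness of each node: Ana:57/2, Bob:0, Dmitri:5, Farah:21, Hana:21/2, Jon:0, Orla:9, Rosa:9, Theo:0, Udo:0, Yael:16.
Ana has the largest value, 57/2, making it the main broker — the node through which the most shortest paths run.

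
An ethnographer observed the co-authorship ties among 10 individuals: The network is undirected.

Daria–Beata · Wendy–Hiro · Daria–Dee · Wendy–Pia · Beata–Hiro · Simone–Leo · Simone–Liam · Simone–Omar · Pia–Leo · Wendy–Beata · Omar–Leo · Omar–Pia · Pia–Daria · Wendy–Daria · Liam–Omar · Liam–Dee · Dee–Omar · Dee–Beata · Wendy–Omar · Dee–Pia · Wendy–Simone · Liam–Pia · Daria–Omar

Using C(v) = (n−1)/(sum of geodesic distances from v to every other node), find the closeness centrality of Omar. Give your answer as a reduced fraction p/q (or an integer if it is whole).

9/11

Distances from Omar: Beata:2, Daria:1, Dee:1, Hiro:2, Leo:1, Liam:1, Pia:1, Simone:1, Wendy:1. Sum = 11.
n = 10, so closeness = 9/11.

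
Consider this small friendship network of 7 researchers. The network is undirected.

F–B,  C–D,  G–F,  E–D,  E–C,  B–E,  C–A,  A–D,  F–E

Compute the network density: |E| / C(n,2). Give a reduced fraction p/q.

3/7

There are 9 edges and 7 nodes, so the maximum possible is C(7,2) = 21.
Density = 9/21 = 3/7.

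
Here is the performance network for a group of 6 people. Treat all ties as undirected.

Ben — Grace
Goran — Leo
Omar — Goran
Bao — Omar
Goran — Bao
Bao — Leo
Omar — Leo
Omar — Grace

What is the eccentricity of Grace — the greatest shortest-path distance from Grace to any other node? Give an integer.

2

Distances from Grace: Bao:2, Ben:1, Goran:2, Leo:2, Omar:1.
The largest is 2 (to Bao, Leo, and Goran), so the eccentricity of Grace is 2.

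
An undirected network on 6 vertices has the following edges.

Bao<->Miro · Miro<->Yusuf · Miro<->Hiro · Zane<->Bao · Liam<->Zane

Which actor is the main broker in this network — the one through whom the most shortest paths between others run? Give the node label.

Miro

Unnormalized betweenness of each node: Bao:6, Hiro:0, Liam:0, Miro:7, Yusuf:0, Zane:4.
Miro has the largest value, 7, making it the main broker — the node through which the most shortest paths run.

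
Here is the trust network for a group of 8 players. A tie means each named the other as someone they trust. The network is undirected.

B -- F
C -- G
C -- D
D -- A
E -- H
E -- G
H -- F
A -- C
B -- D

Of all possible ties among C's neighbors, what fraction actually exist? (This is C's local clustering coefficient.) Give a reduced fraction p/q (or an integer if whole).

C's neighbors: A, D, and G (k = 3).
Possible neighbor pairs: C(3,2) = 3. Edges among them: A–D → e = 1.
Clustering(C) = 1/3.

1/3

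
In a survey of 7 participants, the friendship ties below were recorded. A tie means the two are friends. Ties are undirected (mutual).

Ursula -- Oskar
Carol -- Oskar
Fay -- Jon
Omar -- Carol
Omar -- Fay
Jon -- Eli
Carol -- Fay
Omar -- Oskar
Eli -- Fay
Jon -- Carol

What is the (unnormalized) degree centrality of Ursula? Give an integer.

Ursula is directly tied to Oskar. That is 1 neighbor, so the degree of Ursula is 1.

1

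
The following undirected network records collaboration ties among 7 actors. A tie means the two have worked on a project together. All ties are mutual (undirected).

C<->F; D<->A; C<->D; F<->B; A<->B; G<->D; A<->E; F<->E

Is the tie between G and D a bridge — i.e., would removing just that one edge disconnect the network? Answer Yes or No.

Yes

Without the G–D edge there is no alternate route between G and D, so the network disconnects. It is a bridge.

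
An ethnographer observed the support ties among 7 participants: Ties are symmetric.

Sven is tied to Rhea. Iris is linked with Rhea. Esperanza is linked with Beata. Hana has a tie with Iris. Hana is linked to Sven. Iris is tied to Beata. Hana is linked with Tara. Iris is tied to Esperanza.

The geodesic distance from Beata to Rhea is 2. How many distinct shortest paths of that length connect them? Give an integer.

1

The shortest distance is 2, and the only length-2 path is Beata–Iris–Rhea. So there is exactly 1 shortest path.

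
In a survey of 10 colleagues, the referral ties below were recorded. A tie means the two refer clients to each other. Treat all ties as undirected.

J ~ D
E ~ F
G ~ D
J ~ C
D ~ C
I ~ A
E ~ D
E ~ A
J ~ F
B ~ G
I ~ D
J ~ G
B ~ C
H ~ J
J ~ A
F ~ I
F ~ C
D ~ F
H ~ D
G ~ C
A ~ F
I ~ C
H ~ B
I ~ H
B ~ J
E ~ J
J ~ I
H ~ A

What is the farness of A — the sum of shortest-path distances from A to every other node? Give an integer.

13

Distances from A: B:2, C:2, D:2, E:1, F:1, G:2, H:1, I:1, J:1.
Sum = 2 + 2 + 2 + 1 + 1 + 2 + 1 + 1 + 1 = 13.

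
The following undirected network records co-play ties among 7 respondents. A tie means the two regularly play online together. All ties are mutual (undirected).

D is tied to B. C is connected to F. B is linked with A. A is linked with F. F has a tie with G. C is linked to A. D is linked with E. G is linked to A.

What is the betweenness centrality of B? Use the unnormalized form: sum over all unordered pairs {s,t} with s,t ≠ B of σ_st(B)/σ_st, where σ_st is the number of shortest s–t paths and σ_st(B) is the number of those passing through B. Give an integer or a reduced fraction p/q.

Pairs whose geodesics pass through B — C–E: 1; C–D: 1; A–E: 1; A–D: 1; G–E: 1; G–D: 1; F–E: 1; F–D: 1.
All other pairs contribute 0.
Summing the contributions gives betweenness(B) = 8.

8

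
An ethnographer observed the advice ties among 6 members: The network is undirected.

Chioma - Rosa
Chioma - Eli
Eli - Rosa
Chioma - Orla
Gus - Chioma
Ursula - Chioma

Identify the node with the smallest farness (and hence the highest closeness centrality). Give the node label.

Farness (sum of distances to all others) for each node — Chioma:5, Eli:8, Gus:9, Orla:9, Rosa:8, Ursula:9.
The smallest farness is 5, for Chioma, so Chioma has the highest closeness.

Chioma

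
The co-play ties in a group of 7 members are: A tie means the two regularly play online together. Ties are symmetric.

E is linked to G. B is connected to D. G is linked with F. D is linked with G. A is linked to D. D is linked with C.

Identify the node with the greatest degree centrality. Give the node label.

Degrees — A:1, B:1, C:1, D:4, E:1, F:1, G:3.
The maximum is 4, attained only by D.

D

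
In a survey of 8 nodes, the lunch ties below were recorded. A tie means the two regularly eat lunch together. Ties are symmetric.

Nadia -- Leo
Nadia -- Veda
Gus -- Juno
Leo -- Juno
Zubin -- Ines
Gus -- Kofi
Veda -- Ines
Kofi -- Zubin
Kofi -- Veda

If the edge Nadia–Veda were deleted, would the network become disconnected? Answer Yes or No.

No

Even without that edge, Nadia still reaches Veda via Nadia – Leo – Juno – Gus – Kofi – Veda, so the network stays connected. Not a bridge.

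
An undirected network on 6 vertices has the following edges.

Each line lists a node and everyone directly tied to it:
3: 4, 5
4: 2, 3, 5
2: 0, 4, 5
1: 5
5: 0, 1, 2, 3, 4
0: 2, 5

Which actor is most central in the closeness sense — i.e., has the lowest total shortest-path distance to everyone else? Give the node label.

5

Farness (sum of distances to all others) for each node — 0:8, 1:9, 2:7, 3:8, 4:7, 5:5.
The smallest farness is 5, for 5, so 5 has the highest closeness.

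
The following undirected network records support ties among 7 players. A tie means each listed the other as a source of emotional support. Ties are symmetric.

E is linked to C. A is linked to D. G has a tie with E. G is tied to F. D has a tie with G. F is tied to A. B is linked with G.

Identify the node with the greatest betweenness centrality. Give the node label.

G

Unnormalized betweenness of each node: A:1/2, B:0, C:0, D:2, E:5, F:2, G:23/2.
G has the largest value, 23/2, making it the main broker — the node through which the most shortest paths run.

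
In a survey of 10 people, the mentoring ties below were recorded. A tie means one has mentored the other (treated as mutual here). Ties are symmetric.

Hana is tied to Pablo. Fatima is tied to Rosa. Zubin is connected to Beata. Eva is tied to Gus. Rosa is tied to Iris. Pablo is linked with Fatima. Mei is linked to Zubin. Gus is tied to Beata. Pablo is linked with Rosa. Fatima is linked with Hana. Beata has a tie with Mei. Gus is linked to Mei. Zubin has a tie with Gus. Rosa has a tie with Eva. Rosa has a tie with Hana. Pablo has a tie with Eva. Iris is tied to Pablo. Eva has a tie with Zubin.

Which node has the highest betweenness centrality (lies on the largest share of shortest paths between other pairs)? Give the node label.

Unnormalized betweenness of each node: Beata:0, Eva:20, Fatima:0, Gus:6, Hana:0, Iris:0, Mei:0, Pablo:17/2, Rosa:17/2, Zubin:6.
Eva has the largest value, 20, making it the main broker — the node through which the most shortest paths run.

Eva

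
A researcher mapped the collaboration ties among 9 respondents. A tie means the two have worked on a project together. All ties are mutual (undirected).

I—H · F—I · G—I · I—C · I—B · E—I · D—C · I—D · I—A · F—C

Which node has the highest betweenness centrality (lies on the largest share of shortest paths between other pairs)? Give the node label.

I

Unnormalized betweenness of each node: A:0, B:0, C:1/2, D:0, E:0, F:0, G:0, H:0, I:51/2.
I has the largest value, 51/2, making it the main broker — the node through which the most shortest paths run.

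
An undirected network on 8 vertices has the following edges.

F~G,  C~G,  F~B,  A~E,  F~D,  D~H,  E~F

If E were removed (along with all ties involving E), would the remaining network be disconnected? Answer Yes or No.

Yes

Removing E leaves {B, C, D, F, G, and H} with no path to {A}, so the network splits into 2 components. E is a cut vertex.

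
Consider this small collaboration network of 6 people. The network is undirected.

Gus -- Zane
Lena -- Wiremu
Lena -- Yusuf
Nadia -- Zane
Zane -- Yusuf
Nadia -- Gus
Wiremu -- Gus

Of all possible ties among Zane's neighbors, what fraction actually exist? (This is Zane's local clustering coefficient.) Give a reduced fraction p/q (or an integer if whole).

Zane's neighbors: Gus, Nadia, and Yusuf (k = 3).
Possible neighbor pairs: C(3,2) = 3. Edges among them: Gus–Nadia → e = 1.
Clustering(Zane) = 1/3.

1/3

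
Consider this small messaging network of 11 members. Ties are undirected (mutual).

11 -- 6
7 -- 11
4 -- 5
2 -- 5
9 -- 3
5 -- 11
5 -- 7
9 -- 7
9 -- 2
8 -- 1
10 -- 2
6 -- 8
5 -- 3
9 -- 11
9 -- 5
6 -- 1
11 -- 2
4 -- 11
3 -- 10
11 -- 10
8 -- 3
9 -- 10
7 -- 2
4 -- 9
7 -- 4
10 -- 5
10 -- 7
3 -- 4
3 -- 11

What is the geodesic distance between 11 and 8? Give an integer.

One shortest route is 11 – 6 – 8, which uses 2 edges, and 11 and 8 are not directly tied, so nothing shorter exists. So d(11,8) = 2.

2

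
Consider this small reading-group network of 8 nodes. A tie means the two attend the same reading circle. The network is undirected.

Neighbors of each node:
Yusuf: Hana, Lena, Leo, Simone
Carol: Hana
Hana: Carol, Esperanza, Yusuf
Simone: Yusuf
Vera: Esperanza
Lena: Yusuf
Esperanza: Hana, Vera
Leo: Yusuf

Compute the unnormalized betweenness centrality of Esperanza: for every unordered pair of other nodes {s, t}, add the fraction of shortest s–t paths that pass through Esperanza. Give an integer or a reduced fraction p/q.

Pairs whose geodesics pass through Esperanza — Vera–Yusuf: 1; Vera–Lena: 1; Vera–Hana: 1; Vera–Carol: 1; Vera–Simone: 1; Vera–Leo: 1.
All other pairs contribute 0.
Summing the contributions gives betweenness(Esperanza) = 6.

6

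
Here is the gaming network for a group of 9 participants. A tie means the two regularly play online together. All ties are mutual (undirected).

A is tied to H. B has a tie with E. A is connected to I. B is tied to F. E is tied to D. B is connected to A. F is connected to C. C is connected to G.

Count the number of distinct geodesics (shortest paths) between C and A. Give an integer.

The shortest distance is 3, and the only length-3 path is C–F–B–A. So there is exactly 1 shortest path.

1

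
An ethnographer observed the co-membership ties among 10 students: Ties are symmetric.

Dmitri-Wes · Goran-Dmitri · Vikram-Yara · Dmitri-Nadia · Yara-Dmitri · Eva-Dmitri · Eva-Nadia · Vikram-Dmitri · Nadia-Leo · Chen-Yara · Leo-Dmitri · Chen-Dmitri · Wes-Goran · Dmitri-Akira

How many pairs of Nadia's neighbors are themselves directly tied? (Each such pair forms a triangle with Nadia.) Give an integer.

Nadia's neighbors: Dmitri, Eva, and Leo.
Neighbor pairs that are themselves tied: Nadia–Dmitri–Eva; Nadia–Dmitri–Leo. Each forms one triangle with Nadia, for 2 in total.

2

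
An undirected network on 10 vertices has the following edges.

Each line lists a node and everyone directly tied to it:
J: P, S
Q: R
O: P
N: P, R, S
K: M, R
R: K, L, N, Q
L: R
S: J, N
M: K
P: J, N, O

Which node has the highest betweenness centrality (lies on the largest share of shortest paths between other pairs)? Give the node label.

Unnormalized betweenness of each node: J:1, K:8, L:0, M:0, N:21, O:0, P:11, Q:0, R:25, S:3.
R has the largest value, 25, making it the main broker — the node through which the most shortest paths run.

R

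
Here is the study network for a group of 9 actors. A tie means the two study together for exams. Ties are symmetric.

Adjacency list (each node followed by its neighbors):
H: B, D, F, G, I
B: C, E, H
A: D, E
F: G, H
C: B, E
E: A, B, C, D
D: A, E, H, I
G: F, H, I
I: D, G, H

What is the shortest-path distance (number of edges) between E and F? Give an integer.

One shortest route is E – D – H – F, which uses 3 edges, and at distance 2 from E we only reach {H, I}, which does not include F. So d(E,F) = 3.

3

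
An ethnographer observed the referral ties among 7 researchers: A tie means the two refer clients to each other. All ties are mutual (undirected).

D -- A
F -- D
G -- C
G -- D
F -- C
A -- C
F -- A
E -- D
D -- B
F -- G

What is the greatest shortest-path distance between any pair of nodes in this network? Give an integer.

Eccentricity of each node (its greatest distance to any other): A:2, B:3, C:3, D:2, E:3, F:2, G:2.
The maximum eccentricity is 3, realized for instance by the pair B–C via B – D – A – C. So the diameter is 3.

3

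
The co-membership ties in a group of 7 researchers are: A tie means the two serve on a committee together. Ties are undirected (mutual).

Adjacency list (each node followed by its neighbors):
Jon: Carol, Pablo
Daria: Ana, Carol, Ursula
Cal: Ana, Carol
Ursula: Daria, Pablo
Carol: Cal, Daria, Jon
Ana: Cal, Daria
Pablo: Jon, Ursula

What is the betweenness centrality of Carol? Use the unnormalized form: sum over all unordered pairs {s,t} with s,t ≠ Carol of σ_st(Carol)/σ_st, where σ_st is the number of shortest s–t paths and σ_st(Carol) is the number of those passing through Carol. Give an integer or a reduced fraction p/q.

Pairs whose geodesics pass through Carol — Ana–Jon: 2/2; Cal–Jon: 1; Cal–Pablo: 1; Cal–Ursula: 1/2; Cal–Daria: 1/2; Jon–Daria: 1.
All other pairs contribute 0.
Summing the contributions gives betweenness(Carol) = 5.

5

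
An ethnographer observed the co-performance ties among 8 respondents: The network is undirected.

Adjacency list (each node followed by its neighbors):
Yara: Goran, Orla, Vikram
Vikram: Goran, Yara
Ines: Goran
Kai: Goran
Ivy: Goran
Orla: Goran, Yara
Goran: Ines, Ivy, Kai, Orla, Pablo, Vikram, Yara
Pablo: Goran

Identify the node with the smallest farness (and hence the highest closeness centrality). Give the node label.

Farness (sum of distances to all others) for each node — Goran:7, Ines:13, Ivy:13, Kai:13, Orla:12, Pablo:13, Vikram:12, Yara:11.
The smallest farness is 7, for Goran, so Goran has the highest closeness.

Goran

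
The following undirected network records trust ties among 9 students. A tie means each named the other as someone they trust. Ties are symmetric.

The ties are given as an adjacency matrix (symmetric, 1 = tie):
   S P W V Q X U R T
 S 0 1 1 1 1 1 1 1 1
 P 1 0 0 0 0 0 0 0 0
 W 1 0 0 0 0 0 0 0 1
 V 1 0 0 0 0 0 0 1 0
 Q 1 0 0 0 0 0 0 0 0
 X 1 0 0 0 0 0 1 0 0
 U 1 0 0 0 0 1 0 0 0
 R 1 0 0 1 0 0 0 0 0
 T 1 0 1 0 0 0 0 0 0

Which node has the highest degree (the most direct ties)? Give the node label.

S

Degrees — P:1, Q:1, R:2, S:8, T:2, U:2, V:2, W:2, X:2.
The maximum is 8, attained only by S.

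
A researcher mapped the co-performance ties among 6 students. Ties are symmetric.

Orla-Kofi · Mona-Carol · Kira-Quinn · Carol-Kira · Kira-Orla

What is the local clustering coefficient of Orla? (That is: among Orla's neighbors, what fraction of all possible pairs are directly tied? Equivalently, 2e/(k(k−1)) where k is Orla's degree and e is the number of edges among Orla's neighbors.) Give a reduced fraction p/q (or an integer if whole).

Orla's neighbors: Kira and Kofi (k = 2).
Possible neighbor pairs: C(2,2) = 1. Edges among them: none → e = 0.
Clustering(Orla) = 0/1.

0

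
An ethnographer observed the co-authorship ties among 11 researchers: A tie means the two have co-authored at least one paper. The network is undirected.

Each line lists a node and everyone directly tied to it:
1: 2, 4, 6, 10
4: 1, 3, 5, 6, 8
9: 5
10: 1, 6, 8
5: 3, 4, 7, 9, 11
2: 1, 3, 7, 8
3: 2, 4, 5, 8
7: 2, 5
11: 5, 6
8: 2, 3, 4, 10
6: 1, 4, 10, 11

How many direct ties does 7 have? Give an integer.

2

7 is directly tied to 2 and 5. That is 2 neighbors, so the degree of 7 is 2.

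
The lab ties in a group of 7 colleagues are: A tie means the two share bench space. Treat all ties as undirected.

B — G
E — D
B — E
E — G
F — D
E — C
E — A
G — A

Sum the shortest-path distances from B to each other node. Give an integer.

Distances from B: A:2, C:2, D:2, E:1, F:3, G:1.
Sum = 2 + 2 + 2 + 1 + 3 + 1 = 11.

11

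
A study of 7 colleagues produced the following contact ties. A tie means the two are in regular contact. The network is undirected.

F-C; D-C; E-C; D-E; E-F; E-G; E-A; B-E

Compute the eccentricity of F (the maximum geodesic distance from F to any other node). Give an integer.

Distances from F: A:2, B:2, C:1, D:2, E:1, G:2.
The largest is 2 (to A, D, G, and B), so the eccentricity of F is 2.

2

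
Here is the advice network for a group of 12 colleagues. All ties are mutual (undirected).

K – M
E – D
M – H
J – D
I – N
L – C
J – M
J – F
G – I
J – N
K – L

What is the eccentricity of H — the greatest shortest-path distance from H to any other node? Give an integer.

5

Distances from H: C:4, D:3, E:4, F:3, G:5, I:4, J:2, K:2, L:3, M:1, N:3.
The largest is 5 (to G), so the eccentricity of H is 5.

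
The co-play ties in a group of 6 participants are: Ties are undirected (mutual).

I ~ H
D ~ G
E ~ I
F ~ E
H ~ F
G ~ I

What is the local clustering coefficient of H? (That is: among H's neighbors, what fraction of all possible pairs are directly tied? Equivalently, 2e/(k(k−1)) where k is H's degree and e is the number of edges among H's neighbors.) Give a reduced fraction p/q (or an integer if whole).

0

H's neighbors: F and I (k = 2).
Possible neighbor pairs: C(2,2) = 1. Edges among them: none → e = 0.
Clustering(H) = 0/1.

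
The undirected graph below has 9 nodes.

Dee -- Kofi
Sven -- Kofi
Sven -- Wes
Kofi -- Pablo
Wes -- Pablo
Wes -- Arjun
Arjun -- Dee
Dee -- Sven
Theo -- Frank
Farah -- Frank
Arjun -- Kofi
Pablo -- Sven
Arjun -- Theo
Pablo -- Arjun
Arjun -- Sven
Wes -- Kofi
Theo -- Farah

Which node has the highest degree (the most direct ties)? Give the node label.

Degrees — Arjun:6, Dee:3, Farah:2, Frank:2, Kofi:5, Pablo:4, Sven:5, Theo:3, Wes:4.
The maximum is 6, attained only by Arjun.

Arjun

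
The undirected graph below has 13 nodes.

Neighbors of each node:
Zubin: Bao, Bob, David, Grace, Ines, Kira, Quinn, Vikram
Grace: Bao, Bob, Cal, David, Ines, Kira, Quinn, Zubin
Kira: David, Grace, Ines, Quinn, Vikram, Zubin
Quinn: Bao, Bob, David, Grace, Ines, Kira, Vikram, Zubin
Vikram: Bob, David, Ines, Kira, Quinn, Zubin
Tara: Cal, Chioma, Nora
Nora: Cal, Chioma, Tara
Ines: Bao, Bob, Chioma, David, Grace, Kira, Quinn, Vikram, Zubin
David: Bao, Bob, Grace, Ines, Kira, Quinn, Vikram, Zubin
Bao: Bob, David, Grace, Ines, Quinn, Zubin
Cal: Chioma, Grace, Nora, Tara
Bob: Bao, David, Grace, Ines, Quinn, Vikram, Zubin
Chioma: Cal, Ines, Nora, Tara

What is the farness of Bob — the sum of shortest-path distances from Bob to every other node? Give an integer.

Distances from Bob: Bao:1, Cal:2, Chioma:2, David:1, Grace:1, Ines:1, Kira:2, Nora:3, Quinn:1, Tara:3, Vikram:1, Zubin:1.
Sum = 1 + 2 + 2 + 1 + 1 + 1 + 2 + 3 + 1 + 3 + 1 + 1 = 19.

19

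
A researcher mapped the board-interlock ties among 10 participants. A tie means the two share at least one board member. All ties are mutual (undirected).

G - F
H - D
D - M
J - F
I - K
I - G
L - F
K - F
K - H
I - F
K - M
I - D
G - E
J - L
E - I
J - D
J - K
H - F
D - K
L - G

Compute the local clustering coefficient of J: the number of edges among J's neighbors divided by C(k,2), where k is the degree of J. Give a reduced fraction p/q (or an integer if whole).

J's neighbors: D, F, K, and L (k = 4).
Possible neighbor pairs: C(4,2) = 6. Edges among them: D–K, F–K, F–L → e = 3.
Clustering(J) = 3/6 = 1/2.

1/2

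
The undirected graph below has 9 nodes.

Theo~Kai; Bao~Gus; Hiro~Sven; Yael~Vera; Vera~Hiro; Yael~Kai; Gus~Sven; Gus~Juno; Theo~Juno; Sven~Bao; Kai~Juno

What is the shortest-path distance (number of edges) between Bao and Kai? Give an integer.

One shortest route is Bao – Gus – Juno – Kai, which uses 3 edges, and at distance 2 from Bao we only reach {Hiro, Juno}, which does not include Kai. So d(Bao,Kai) = 3.

3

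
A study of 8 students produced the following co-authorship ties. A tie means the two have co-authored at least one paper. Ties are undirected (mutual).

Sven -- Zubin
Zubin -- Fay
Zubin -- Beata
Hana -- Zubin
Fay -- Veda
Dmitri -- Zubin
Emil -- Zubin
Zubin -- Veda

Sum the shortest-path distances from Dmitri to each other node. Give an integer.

13

Distances from Dmitri: Beata:2, Emil:2, Fay:2, Hana:2, Sven:2, Veda:2, Zubin:1.
Sum = 2 + 2 + 2 + 2 + 2 + 2 + 1 = 13.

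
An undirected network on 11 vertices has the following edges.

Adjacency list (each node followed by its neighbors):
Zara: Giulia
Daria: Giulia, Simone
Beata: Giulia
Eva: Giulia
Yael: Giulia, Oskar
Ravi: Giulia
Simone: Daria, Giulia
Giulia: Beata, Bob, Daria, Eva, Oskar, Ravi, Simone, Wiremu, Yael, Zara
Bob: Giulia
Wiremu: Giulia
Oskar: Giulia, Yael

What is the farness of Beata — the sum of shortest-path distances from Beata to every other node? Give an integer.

19

Distances from Beata: Bob:2, Daria:2, Eva:2, Giulia:1, Oskar:2, Ravi:2, Simone:2, Wiremu:2, Yael:2, Zara:2.
Sum = 2 + 2 + 2 + 1 + 2 + 2 + 2 + 2 + 2 + 2 = 19.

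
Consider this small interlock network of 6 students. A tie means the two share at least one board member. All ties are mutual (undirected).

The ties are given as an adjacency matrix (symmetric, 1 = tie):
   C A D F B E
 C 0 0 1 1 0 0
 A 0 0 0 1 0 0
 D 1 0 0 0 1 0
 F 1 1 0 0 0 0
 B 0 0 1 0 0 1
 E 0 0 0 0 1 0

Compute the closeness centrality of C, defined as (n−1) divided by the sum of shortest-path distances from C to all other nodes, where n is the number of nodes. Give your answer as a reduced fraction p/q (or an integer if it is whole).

5/9

Distances from C: A:2, B:2, D:1, E:3, F:1. Sum = 9.
n = 6, so closeness = 5/9.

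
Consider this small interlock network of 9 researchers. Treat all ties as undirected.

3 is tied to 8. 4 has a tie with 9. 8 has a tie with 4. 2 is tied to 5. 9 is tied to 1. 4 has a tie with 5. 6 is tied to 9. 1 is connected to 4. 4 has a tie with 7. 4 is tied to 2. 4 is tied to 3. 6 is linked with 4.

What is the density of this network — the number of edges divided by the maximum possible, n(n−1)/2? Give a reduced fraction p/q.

1/3

There are 12 edges and 9 nodes, so the maximum possible is C(9,2) = 36.
Density = 12/36 = 1/3.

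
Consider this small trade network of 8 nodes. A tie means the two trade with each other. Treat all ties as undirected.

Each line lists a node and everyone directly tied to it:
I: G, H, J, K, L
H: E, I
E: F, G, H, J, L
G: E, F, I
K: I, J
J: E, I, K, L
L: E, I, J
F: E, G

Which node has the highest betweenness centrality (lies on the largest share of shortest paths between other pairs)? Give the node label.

Unnormalized betweenness of each node: E:6, F:0, G:7/4, H:1/4, I:11/2, J:9/4, K:0, L:1/4.
E has the largest value, 6, making it the main broker — the node through which the most shortest paths run.

E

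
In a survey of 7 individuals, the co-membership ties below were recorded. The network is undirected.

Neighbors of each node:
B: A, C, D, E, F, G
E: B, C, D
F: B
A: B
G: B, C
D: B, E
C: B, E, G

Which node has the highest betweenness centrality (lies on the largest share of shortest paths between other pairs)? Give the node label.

Unnormalized betweenness of each node: A:0, B:11, C:1/2, D:0, E:1/2, F:0, G:0.
B has the largest value, 11, making it the main broker — the node through which the most shortest paths run.

B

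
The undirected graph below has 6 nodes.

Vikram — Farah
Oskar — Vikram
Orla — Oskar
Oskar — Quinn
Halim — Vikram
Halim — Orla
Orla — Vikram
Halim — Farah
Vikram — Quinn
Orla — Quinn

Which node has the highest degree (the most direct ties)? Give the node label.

Vikram

Degrees — Farah:2, Halim:3, Orla:4, Oskar:3, Quinn:3, Vikram:5.
The maximum is 5, attained only by Vikram.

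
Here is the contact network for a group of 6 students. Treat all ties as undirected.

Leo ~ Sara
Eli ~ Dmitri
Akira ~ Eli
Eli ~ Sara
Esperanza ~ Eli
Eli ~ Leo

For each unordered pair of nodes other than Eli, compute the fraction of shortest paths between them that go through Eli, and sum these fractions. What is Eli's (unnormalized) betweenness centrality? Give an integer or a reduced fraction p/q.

9

Pairs whose geodesics pass through Eli — Akira–Esperanza: 1; Akira–Leo: 1; Akira–Dmitri: 1; Akira–Sara: 1; Esperanza–Leo: 1; Esperanza–Dmitri: 1; Esperanza–Sara: 1; Leo–Dmitri: 1; Dmitri–Sara: 1.
All other pairs contribute 0.
Summing the contributions gives betweenness(Eli) = 9.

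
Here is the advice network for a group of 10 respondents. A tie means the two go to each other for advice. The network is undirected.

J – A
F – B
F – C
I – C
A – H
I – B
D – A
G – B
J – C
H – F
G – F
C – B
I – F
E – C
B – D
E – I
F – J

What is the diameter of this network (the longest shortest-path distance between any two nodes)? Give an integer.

Eccentricity of each node (its greatest distance to any other): A:3, B:2, C:2, D:3, E:3, F:2, G:3, H:3, I:3, J:2.
The maximum eccentricity is 3, realized for instance by the pair H–E via H – F – I – E. So the diameter is 3.

3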